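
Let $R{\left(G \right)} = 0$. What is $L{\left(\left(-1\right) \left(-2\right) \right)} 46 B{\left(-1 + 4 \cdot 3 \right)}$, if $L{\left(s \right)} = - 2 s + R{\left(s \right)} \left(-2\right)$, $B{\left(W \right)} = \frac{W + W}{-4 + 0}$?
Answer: $1012$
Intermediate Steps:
$B{\left(W \right)} = - \frac{W}{2}$ ($B{\left(W \right)} = \frac{2 W}{-4} = 2 W \left(- \frac{1}{4}\right) = - \frac{W}{2}$)
$L{\left(s \right)} = - 2 s$ ($L{\left(s \right)} = - 2 s + 0 \left(-2\right) = - 2 s + 0 = - 2 s$)
$L{\left(\left(-1\right) \left(-2\right) \right)} 46 B{\left(-1 + 4 \cdot 3 \right)} = - 2 \left(\left(-1\right) \left(-2\right)\right) 46 \left(- \frac{-1 + 4 \cdot 3}{2}\right) = \left(-2\right) 2 \cdot 46 \left(- \frac{-1 + 12}{2}\right) = \left(-4\right) 46 \left(\left(- \frac{1}{2}\right) 11\right) = \left(-184\right) \left(- \frac{11}{2}\right) = 1012$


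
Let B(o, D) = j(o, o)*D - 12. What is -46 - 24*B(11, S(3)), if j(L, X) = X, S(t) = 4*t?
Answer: -2926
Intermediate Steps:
B(o, D) = -12 + D*o (B(o, D) = o*D - 12 = D*o - 12 = -12 + D*o)
-46 - 24*B(11, S(3)) = -46 - 24*(-12 + (4*3)*11) = -46 - 24*(-12 + 12*11) = -46 - 24*(-12 + 132) = -46 - 24*120 = -46 - 2880 = -2926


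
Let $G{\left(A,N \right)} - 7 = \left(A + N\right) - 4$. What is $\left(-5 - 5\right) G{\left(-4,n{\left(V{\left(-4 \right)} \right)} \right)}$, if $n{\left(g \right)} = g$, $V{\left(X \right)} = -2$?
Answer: $30$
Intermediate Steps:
$G{\left(A,N \right)} = 3 + A + N$ ($G{\left(A,N \right)} = 7 - \left(4 - A - N\right) = 7 + \left(-4 + A + N\right) = 3 + A + N$)
$\left(-5 - 5\right) G{\left(-4,n{\left(V{\left(-4 \right)} \right)} \right)} = \left(-5 - 5\right) \left(3 - 4 - 2\right) = \left(-10\right) \left(-3\right) = 30$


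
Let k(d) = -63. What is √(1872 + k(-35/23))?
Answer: 3*√201 ≈ 42.532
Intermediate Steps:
√(1872 + k(-35/23)) = √(1872 - 63) = √1809 = 3*√201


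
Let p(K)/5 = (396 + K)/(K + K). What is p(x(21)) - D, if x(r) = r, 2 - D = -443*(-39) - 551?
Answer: 234831/14 ≈ 16774.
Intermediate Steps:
D = -16724 (D = 2 - (-443*(-39) - 551) = 2 - (17277 - 551) = 2 - 1*16726 = 2 - 16726 = -16724)
p(K) = 5*(396 + K)/(2*K) (p(K) = 5*((396 + K)/(K + K)) = 5*((396 + K)/((2*K))) = 5*((396 + K)*(1/(2*K))) = 5*((396 + K)/(2*K)) = 5*(396 + K)/(2*K))
p(x(21)) - D = (5/2 + 990/21) - 1*(-16724) = (5/2 + 990*(1/21)) + 16724 = (5/2 + 330/7) + 16724 = 695/14 + 16724 = 234831/14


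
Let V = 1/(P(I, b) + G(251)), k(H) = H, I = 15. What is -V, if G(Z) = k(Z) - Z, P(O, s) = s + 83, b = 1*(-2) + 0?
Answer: -1/81 ≈ -0.012346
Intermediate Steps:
b = -2 (b = -2 + 0 = -2)
P(O, s) = 83 + s
G(Z) = 0 (G(Z) = Z - Z = 0)
V = 1/81 (V = 1/((83 - 2) + 0) = 1/(81 + 0) = 1/81 ≈ 0.012346)
-V = -1*1/81 = -1/81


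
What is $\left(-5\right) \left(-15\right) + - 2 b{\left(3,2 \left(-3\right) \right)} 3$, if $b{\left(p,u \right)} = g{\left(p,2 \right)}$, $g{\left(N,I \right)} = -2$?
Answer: $87$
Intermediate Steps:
$b{\left(p,u \right)} = -2$
$\left(-5\right) \left(-15\right) + - 2 b{\left(3,2 \left(-3\right) \right)} 3 = \left(-5\right) \left(-15\right) + \left(-2\right) \left(-2\right) 3 = 75 + 4 \cdot 3 = 75 + 12 = 87$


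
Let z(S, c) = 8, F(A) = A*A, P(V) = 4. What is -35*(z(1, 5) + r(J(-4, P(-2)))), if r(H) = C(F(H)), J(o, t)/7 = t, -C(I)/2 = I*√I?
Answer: 1536360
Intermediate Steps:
F(A) = A²
C(I) = -2*I^(3/2) (C(I) = -2*I*√I = -2*I^(3/2))
J(o, t) = 7*t
r(H) = -2*(H²)^(3/2)
-35*(z(1, 5) + r(J(-4, P(-2)))) = -35*(8 - 2*((7*4)²)^(3/2)) = -35*(8 - 2*(28²)^(3/2)) = -35*(8 - 2*784^(3/2)) = -35*(8 - 2*21952) = -35*(8 - 43904) = -35*(-43896) = 1536360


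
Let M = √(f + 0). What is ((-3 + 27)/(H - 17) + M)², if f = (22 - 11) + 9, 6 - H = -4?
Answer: 1556/49 - 96*√5/7 ≈ 1.0890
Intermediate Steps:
H = 10 (H = 6 - 1*(-4) = 6 + 4 = 10)
f = 20 (f = 11 + 9 = 20)
M = 2*√5 (M = √(20 + 0) = √20 = 2*√5 ≈ 4.4721)
((-3 + 27)/(H - 17) + M)² = ((-3 + 27)/(10 - 17) + 2*√5)² = (24/(-7) + 2*√5)² = (24*(-⅐) + 2*√5)² = (-24/7 + 2*√5)²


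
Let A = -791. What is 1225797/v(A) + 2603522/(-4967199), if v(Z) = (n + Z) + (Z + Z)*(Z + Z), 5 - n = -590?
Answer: -142203023671/4143518193024 ≈ -0.034319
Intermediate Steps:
n = 595 (n = 5 - 1*(-590) = 5 + 590 = 595)
v(Z) = 595 + Z + 4*Z² (v(Z) = (595 + Z) + (Z + Z)*(Z + Z) = (595 + Z) + (2*Z)*(2*Z) = (595 + Z) + 4*Z² = 595 + Z + 4*Z²)
1225797/v(A) + 2603522/(-4967199) = 1225797/(595 - 791 + 4*(-791)²) + 2603522/(-4967199) = 1225797/(595 - 791 + 4*625681) + 2603522*(-1/4967199) = 1225797/(595 - 791 + 2502724) - 2603522/4967199 = 1225797/2502528 - 2603522/4967199 = 1225797*(1/2502528) - 2603522/4967199 = 408599/834176 - 2603522/4967199 = -142203023671/4143518193024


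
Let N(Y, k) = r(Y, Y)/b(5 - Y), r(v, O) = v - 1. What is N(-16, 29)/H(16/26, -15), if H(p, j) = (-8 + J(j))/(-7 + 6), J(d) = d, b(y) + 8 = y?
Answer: -17/299 ≈ -0.056856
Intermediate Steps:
r(v, O) = -1 + v
b(y) = -8 + y
N(Y, k) = (-1 + Y)/(-3 - Y) (N(Y, k) = (-1 + Y)/(-8 + (5 - Y)) = (-1 + Y)/(-3 - Y))
H(p, j) = 8 - j (H(p, j) = (-8 + j)/(-7 + 6) = (-8 + j)/(-1) = (-8 + j)*(-1) = 8 - j)
N(-16, 29)/H(16/26, -15) = ((1 - 1*(-16))/(3 - 16))/(8 - 1*(-15)) = ((1 + 16)/(-13))/(8 + 15) = -1/13*17/23 = -17/13*1/23 = -17/299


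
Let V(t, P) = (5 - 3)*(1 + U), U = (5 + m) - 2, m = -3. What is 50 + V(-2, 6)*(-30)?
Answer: -10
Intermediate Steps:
U = 0 (U = (5 - 3) - 2 = 2 - 2 = 0)
V(t, P) = 2 (V(t, P) = (5 - 3)*(1 + 0) = 2*1 = 2)
50 + V(-2, 6)*(-30) = 50 + 2*(-30) = 50 - 60 = -10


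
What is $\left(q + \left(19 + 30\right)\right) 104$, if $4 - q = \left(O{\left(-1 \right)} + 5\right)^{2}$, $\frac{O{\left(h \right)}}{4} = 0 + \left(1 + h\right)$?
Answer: $2912$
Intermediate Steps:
$O{\left(h \right)} = 4 + 4 h$ ($O{\left(h \right)} = 4 \left(0 + \left(1 + h\right)\right) = 4 \left(1 + h\right) = 4 + 4 h$)
$q = -21$ ($q = 4 - \left(\left(4 + 4 \left(-1\right)\right) + 5\right)^{2} = 4 - \left(\left(4 - 4\right) + 5\right)^{2} = 4 - \left(0 + 5\right)^{2} = 4 - 5^{2} = 4 - 25 = -21$)
$\left(q + \left(19 + 30\right)\right) 104 = \left(-21 + \left(19 + 30\right)\right) 104 = \left(-21 + 49\right) 104 = 28 \cdot 104 = 2912$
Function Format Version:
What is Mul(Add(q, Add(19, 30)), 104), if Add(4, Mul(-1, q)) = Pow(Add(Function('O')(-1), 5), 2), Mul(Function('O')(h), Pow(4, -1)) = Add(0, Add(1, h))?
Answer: 2912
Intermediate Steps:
Function('O')(h) = Add(4, Mul(4, h)) (Function('O')(h) = Mul(4, Add(0, Add(1, h))) = Mul(4, Add(1, h)) = Add(4, Mul(4, h)))
q = -21 (q = Add(4, Mul(-1, Pow(Add(Add(4, Mul(4, -1)), 5), 2))) = Add(4, Mul(-1, Pow(Add(Add(4, -4), 5), 2))) = Add(4, Mul(-1, Pow(Add(0, 5), 2))) = Add(4, Mul(-1, Pow(5, 2))) = Add(4, Mul(-1, 25)) = Add(4, -25) = -21)
Mul(Add(q, Add(19, 30)), 104) = Mul(Add(-21, Add(19, 30)), 104) = Mul(Add(-21, 49), 104) = Mul(28, 104) = 2912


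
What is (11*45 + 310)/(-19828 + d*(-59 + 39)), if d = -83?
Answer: -805/18168 ≈ -0.044309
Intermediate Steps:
(11*45 + 310)/(-19828 + d*(-59 + 39)) = (11*45 + 310)/(-19828 - 83*(-59 + 39)) = (495 + 310)/(-19828 - 83*(-20)) = 805/(-19828 + 1660) = 805/(-18168) = 805*(-1/18168) = -805/18168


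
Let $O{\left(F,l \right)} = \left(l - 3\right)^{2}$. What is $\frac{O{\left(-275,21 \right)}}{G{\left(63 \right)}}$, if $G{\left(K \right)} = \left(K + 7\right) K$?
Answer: $\frac{18}{245} \approx 0.073469$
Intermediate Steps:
$O{\left(F,l \right)} = \left(-3 + l\right)^{2}$
$G{\left(K \right)} = K \left(7 + K\right)$ ($G{\left(K \right)} = \left(7 + K\right) K = K \left(7 + K\right)$)
$\frac{O{\left(-275,21 \right)}}{G{\left(63 \right)}} = \frac{\left(-3 + 21\right)^{2}}{63 \left(7 + 63\right)} = \frac{18^{2}}{63 \cdot 70} = \frac{324}{4410} = 324 \cdot \frac{1}{4410} = \frac{18}{245}$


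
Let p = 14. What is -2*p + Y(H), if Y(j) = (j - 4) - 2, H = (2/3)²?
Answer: -302/9 ≈ -33.556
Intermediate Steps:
H = 4/9 (H = (2*(⅓))² = (⅔)² = 4/9 ≈ 0.44444)
Y(j) = -6 + j (Y(j) = (-4 + j) - 2 = -6 + j)
-2*p + Y(H) = -2*14 + (-6 + 4/9) = -28 - 50/9 = -302/9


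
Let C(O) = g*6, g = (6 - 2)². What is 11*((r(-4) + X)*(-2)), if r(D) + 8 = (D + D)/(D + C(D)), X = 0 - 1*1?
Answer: 4598/23 ≈ 199.91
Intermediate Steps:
X = -1 (X = 0 - 1 = -1)
g = 16 (g = 4² = 16)
C(O) = 96 (C(O) = 16*6 = 96)
r(D) = -8 + 2*D/(96 + D) (r(D) = -8 + (D + D)/(D + 96) = -8 + (2*D)/(96 + D) = -8 + 2*D/(96 + D))
11*((r(-4) + X)*(-2)) = 11*((6*(-128 - 1*(-4))/(96 - 4) - 1)*(-2)) = 11*((6*(-128 + 4)/92 - 1)*(-2)) = 11*((6*(1/92)*(-124) - 1)*(-2)) = 11*((-186/23 - 1)*(-2)) = 11*(-209/23*(-2)) = 11*(418/23) = 4598/23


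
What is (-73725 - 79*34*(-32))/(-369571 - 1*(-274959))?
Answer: -12227/94612 ≈ -0.12923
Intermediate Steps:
(-73725 - 79*34*(-32))/(-369571 - 1*(-274959)) = (-73725 - 2686*(-32))/(-369571 + 274959) = (-73725 + 85952)/(-94612) = 12227*(-1/94612) = -12227/94612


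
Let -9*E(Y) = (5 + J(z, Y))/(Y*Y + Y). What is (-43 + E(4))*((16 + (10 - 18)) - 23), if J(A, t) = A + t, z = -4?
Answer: 7745/12 ≈ 645.42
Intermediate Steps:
E(Y) = -(1 + Y)/(9*(Y + Y**2)) (E(Y) = -(5 + (-4 + Y))/(9*(Y*Y + Y)) = -(1 + Y)/(9*(Y**2 + Y)) = -(1 + Y)/(9*(Y + Y**2)))
(-43 + E(4))*((16 + (10 - 18)) - 23) = (-43 - 1/9/4)*((16 + (10 - 18)) - 23) = (-43 - 1/9*1/4)*((16 - 8) - 23) = (-43 - 1/36)*(8 - 23) = -1549/36*(-15) = 7745/12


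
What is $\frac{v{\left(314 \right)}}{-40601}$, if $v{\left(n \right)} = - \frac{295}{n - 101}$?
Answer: $\frac{295}{8648013} \approx 3.4112 \cdot 10^{-5}$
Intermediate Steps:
$v{\left(n \right)} = - \frac{295}{-101 + n}$
$\frac{v{\left(314 \right)}}{-40601} = \frac{\left(-295\right) \frac{1}{-101 + 314}}{-40601} = - \frac{295}{213} \left(- \frac{1}{40601}\right) = \left(-295\right) \frac{1}{213} \left(- \frac{1}{40601}\right) = \left(- \frac{295}{213}\right) \left(- \frac{1}{40601}\right) = \frac{295}{8648013}$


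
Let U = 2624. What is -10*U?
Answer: -26240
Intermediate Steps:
-10*U = -10*2624 = -26240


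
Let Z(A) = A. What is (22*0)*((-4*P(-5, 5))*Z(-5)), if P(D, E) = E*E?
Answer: 0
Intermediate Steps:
P(D, E) = E**2
(22*0)*((-4*P(-5, 5))*Z(-5)) = (22*0)*(-4*5**2*(-5)) = 0*(-4*25*(-5)) = 0*(-100*(-5)) = 0*500 = 0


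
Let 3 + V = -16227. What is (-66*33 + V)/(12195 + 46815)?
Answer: -3068/9835 ≈ -0.31195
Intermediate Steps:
V = -16230 (V = -3 - 16227 = -16230)
(-66*33 + V)/(12195 + 46815) = (-66*33 - 16230)/(12195 + 46815) = (-2178 - 16230)/59010 = -18408*1/59010 = -3068/9835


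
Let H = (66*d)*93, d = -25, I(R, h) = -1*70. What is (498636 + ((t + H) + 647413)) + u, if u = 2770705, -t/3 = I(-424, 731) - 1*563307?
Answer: 5453435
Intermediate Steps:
I(R, h) = -70
t = 1690131 (t = -3*(-70 - 1*563307) = -3*(-70 - 563307) = -3*(-563377) = 1690131)
H = -153450 (H = (66*(-25))*93 = -1650*93 = -153450)
(498636 + ((t + H) + 647413)) + u = (498636 + ((1690131 - 153450) + 647413)) + 2770705 = (498636 + (1536681 + 647413)) + 2770705 = (498636 + 2184094) + 2770705 = 2682730 + 2770705 = 5453435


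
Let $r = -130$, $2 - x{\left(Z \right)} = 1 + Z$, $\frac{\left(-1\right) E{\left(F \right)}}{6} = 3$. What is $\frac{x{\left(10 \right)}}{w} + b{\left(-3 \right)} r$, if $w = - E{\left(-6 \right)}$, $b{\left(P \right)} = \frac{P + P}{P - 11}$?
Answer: $- \frac{787}{14} \approx -56.214$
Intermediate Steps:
$E{\left(F \right)} = -18$ ($E{\left(F \right)} = \left(-6\right) 3 = -18$)
$x{\left(Z \right)} = 1 - Z$ ($x{\left(Z \right)} = 2 - \left(1 + Z\right) = 1 - Z$)
$b{\left(P \right)} = \frac{2 P}{-11 + P}$
$w = 18$ ($w = \left(-1\right) \left(-18\right) = 18$)
$\frac{x{\left(10 \right)}}{w} + b{\left(-3 \right)} r = \frac{1 - 10}{18} + 2 \left(-3\right) \frac{1}{-11 - 3} \left(-130\right) = \left(1 - 10\right) \frac{1}{18} + 2 \left(-3\right) \frac{1}{-14} \left(-130\right) = \left(-9\right) \frac{1}{18} + 2 \left(-3\right) \left(- \frac{1}{14}\right) \left(-130\right) = - \frac{1}{2} + \frac{3}{7} \left(-130\right) = - \frac{1}{2} - \frac{390}{7} = - \frac{787}{14}$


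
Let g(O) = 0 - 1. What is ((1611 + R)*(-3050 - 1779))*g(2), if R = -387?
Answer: 5910696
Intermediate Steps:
g(O) = -1
((1611 + R)*(-3050 - 1779))*g(2) = ((1611 - 387)*(-3050 - 1779))*(-1) = (1224*(-4829))*(-1) = -5910696*(-1) = 5910696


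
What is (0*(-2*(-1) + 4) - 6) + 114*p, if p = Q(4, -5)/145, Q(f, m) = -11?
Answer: -2124/145 ≈ -14.648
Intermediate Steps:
p = -11/145 ≈ -0.075862
(0*(-2*(-1) + 4) - 6) + 114*p = (0*(-2*(-1) + 4) - 6) + 114*(-11/145) = (0*(2 + 4) - 6) - 1254/145 = (0*6 - 6) - 1254/145 = (0 - 6) - 1254/145 = -6 - 1254/145 = -2124/145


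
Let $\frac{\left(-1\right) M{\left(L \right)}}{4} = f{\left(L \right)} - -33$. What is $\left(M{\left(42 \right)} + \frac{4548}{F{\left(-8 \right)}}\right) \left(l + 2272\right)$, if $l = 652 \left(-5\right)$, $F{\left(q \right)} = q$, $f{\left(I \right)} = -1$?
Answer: $688142$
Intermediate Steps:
$l = -3260$
$M{\left(L \right)} = -128$ ($M{\left(L \right)} = - 4 \left(-1 - -33\right) = - 4 \left(-1 + 33\right) = \left(-4\right) 32 = -128$)
$\left(M{\left(42 \right)} + \frac{4548}{F{\left(-8 \right)}}\right) \left(l + 2272\right) = \left(-128 + \frac{4548}{-8}\right) \left(-3260 + 2272\right) = \left(-128 + 4548 \left(- \frac{1}{8}\right)\right) \left(-988\right) = \left(-128 - \frac{1137}{2}\right) \left(-988\right) = \left(- \frac{1393}{2}\right) \left(-988\right) = 688142$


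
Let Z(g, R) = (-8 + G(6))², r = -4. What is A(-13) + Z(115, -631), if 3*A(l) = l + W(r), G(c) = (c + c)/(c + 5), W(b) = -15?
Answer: 13940/363 ≈ 38.402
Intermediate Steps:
G(c) = 2*c/(5 + c) (G(c) = (2*c)/(5 + c) = 2*c/(5 + c))
A(l) = -5 + l/3 (A(l) = (l - 15)/3 = (-15 + l)/3 = -5 + l/3)
Z(g, R) = 5776/121 (Z(g, R) = (-8 + 2*6/(5 + 6))² = (-8 + 2*6/11)² = (-8 + 2*6*(1/11))² = (-8 + 12/11)² = (-76/11)² = 5776/121)
A(-13) + Z(115, -631) = (-5 + (⅓)*(-13)) + 5776/121 = (-5 - 13/3) + 5776/121 = -28/3 + 5776/121 = 13940/363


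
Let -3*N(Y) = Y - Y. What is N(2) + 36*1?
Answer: 36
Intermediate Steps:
N(Y) = 0 (N(Y) = -(Y - Y)/3 = -⅓*0 = 0)
N(2) + 36*1 = 0 + 36*1 = 0 + 36 = 36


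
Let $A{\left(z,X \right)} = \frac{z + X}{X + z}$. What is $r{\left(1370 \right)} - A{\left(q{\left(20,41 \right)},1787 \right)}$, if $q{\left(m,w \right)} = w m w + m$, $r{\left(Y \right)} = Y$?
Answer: $1369$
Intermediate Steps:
$q{\left(m,w \right)} = m + m w^{2}$ ($q{\left(m,w \right)} = m w w + m = m w^{2} + m = m + m w^{2}$)
$A{\left(z,X \right)} = 1$ ($A{\left(z,X \right)} = \frac{X + z}{X + z} = 1$)
$r{\left(1370 \right)} - A{\left(q{\left(20,41 \right)},1787 \right)} = 1370 - 1 = 1369$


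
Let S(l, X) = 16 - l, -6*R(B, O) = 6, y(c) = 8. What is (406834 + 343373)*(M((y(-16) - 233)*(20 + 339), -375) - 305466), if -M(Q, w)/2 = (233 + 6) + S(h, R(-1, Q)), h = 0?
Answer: -229545337032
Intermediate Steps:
R(B, O) = -1 (R(B, O) = -⅙*6 = -1)
M(Q, w) = -510 (M(Q, w) = -2*((233 + 6) + (16 - 1*0)) = -2*(239 + (16 + 0)) = -2*(239 + 16) = -2*255 = -510)
(406834 + 343373)*(M((y(-16) - 233)*(20 + 339), -375) - 305466) = (406834 + 343373)*(-510 - 305466) = 750207*(-305976) = -229545337032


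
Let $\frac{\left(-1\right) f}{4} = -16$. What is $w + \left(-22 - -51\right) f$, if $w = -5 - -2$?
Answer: $1853$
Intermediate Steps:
$f = 64$ ($f = \left(-4\right) \left(-16\right) = 64$)
$w = -3$ ($w = -5 + 2 = -3$)
$w + \left(-22 - -51\right) f = -3 + \left(-22 - -51\right) 64 = -3 + \left(-22 + 51\right) 64 = -3 + 29 \cdot 64 = -3 + 1856 = 1853$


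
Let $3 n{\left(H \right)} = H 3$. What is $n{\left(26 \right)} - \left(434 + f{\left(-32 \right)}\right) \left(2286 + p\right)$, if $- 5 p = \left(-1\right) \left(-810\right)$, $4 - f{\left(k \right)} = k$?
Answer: $-998254$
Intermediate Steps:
$f{\left(k \right)} = 4 - k$
$p = -162$ ($p = - \frac{\left(-1\right) \left(-810\right)}{5} = \left(- \frac{1}{5}\right) 810 = -162$)
$n{\left(H \right)} = H$ ($n{\left(H \right)} = \frac{H 3}{3} = \frac{3 H}{3} = H$)
$n{\left(26 \right)} - \left(434 + f{\left(-32 \right)}\right) \left(2286 + p\right) = 26 - \left(434 + \left(4 - -32\right)\right) \left(2286 - 162\right) = 26 - \left(434 + \left(4 + 32\right)\right) 2124 = 26 - \left(434 + 36\right) 2124 = 26 - 470 \cdot 2124 = 26 - 998280 = -998254$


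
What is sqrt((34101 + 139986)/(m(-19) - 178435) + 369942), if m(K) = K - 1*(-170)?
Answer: 3*sqrt(36292110324331)/29714 ≈ 608.23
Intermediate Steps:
m(K) = 170 + K (m(K) = K + 170 = 170 + K)
sqrt((34101 + 139986)/(m(-19) - 178435) + 369942) = sqrt((34101 + 139986)/((170 - 19) - 178435) + 369942) = sqrt(174087/(151 - 178435) + 369942) = sqrt(174087/(-178284) + 369942) = sqrt(174087*(-1/178284) + 369942) = sqrt(-58029/59428 + 369942) = sqrt(21984855147/59428) = 3*sqrt(36292110324331)/29714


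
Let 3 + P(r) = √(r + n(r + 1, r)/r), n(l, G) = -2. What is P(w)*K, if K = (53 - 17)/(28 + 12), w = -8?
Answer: -27/10 + 9*I*√31/20 ≈ -2.7 + 2.5055*I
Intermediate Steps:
K = 9/10 (K = 36/40 = 36*(1/40) = 9/10 ≈ 0.90000)
P(r) = -3 + √(r - 2/r)
P(w)*K = (-3 + √(-8 - 2/(-8)))*(9/10) = (-3 + √(-8 - 2*(-⅛)))*(9/10) = (-3 + √(-8 + ¼))*(9/10) = (-3 + √(-31/4))*(9/10) = (-3 + I*√31/2)*(9/10) = -27/10 + 9*I*√31/20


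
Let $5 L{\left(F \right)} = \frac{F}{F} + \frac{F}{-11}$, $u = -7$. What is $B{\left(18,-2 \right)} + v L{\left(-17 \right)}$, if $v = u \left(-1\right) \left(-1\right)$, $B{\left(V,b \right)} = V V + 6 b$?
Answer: $\frac{16964}{55} \approx 308.44$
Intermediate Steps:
$B{\left(V,b \right)} = V^{2} + 6 b$
$v = -7$ ($v = \left(-7\right) \left(-1\right) \left(-1\right) = 7 \left(-1\right) = -7$)
$L{\left(F \right)} = \frac{1}{5} - \frac{F}{55}$ ($L{\left(F \right)} = \frac{\frac{F}{F} + \frac{F}{-11}}{5} = \frac{1 + F \left(- \frac{1}{11}\right)}{5} = \frac{1 - \frac{F}{11}}{5} = \frac{1}{5} - \frac{F}{55}$)
$B{\left(18,-2 \right)} + v L{\left(-17 \right)} = \left(18^{2} + 6 \left(-2\right)\right) - 7 \left(\frac{1}{5} - - \frac{17}{55}\right) = \left(324 - 12\right) - 7 \left(\frac{1}{5} + \frac{17}{55}\right) = 312 - \frac{196}{55} = \frac{16964}{55}$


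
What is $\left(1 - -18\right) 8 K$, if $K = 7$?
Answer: $1064$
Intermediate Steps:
$\left(1 - -18\right) 8 K = \left(1 - -18\right) 8 \cdot 7 = \left(1 + 18\right) 8 \cdot 7 = 19 \cdot 8 \cdot 7 = 152 \cdot 7 = 1064$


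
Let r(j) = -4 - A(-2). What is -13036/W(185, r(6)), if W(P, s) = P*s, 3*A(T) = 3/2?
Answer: 26072/1665 ≈ 15.659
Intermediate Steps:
A(T) = ½ (A(T) = (3/2)/3 = (3*(½))/3 = (⅓)*(3/2) = ½)
r(j) = -9/2 (r(j) = -4 - 1*½ = -4 - ½ = -9/2)
-13036/W(185, r(6)) = -13036/(185*(-9/2)) = -13036/(-1665/2) = -13036*(-2/1665) = 26072/1665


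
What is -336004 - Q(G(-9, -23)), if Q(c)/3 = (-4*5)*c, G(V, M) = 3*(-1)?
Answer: -336184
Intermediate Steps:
G(V, M) = -3
Q(c) = -60*c (Q(c) = 3*((-4*5)*c) = 3*(-20*c) = -60*c)
-336004 - Q(G(-9, -23)) = -336004 - (-60)*(-3) = -336004 - 1*180 = -336004 - 180 = -336184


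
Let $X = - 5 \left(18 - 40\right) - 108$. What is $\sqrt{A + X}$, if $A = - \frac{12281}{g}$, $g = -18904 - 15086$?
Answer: $\frac{\sqrt{2728071390}}{33990} \approx 1.5367$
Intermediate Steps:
$g = -33990$ ($g = -18904 - 15086 = -33990$)
$A = \frac{12281}{33990}$ ($A = - \frac{12281}{-33990} = \left(-12281\right) \left(- \frac{1}{33990}\right) = \frac{12281}{33990} \approx 0.36131$)
$X = 2$ ($X = \left(-5\right) \left(-22\right) - 108 = 110 - 108 = 2$)
$\sqrt{A + X} = \sqrt{\frac{12281}{33990} + 2} = \sqrt{\frac{80261}{33990}} = \frac{\sqrt{2728071390}}{33990}$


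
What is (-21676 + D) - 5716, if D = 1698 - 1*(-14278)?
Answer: -11416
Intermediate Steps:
D = 15976 (D = 1698 + 14278 = 15976)
(-21676 + D) - 5716 = (-21676 + 15976) - 5716 = -5700 - 5716 = -11416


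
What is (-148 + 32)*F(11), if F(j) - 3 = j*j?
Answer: -14384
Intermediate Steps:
F(j) = 3 + j² (F(j) = 3 + j*j = 3 + j²)
(-148 + 32)*F(11) = (-148 + 32)*(3 + 11²) = -116*(3 + 121) = -116*124 = -14384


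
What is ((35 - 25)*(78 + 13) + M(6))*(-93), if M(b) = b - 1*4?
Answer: -84816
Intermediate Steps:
M(b) = -4 + b (M(b) = b - 4 = -4 + b)
((35 - 25)*(78 + 13) + M(6))*(-93) = ((35 - 25)*(78 + 13) + (-4 + 6))*(-93) = (10*91 + 2)*(-93) = (910 + 2)*(-93) = 912*(-93) = -84816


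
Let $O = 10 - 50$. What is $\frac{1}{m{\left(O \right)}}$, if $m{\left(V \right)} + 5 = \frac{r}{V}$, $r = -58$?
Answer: $- \frac{20}{71} \approx -0.28169$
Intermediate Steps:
$O = -40$
$m{\left(V \right)} = -5 - \frac{58}{V}$
$\frac{1}{m{\left(O \right)}} = \frac{1}{-5 - \frac{58}{-40}} = \frac{1}{-5 - - \frac{29}{20}} = \frac{1}{-5 + \frac{29}{20}} = \frac{1}{- \frac{71}{20}} = - \frac{20}{71}$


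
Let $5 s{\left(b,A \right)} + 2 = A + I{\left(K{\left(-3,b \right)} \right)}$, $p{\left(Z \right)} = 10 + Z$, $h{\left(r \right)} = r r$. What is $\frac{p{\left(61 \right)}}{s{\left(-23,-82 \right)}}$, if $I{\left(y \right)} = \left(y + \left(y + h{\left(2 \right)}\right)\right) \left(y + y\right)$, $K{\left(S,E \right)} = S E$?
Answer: $\frac{355}{19512} \approx 0.018194$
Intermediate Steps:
$K{\left(S,E \right)} = E S$
$h{\left(r \right)} = r^{2}$
$I{\left(y \right)} = 2 y \left(4 + 2 y\right)$ ($I{\left(y \right)} = \left(y + \left(y + 2^{2}\right)\right) \left(y + y\right) = \left(y + \left(y + 4\right)\right) 2 y = \left(y + \left(4 + y\right)\right) 2 y = \left(4 + 2 y\right) 2 y = 2 y \left(4 + 2 y\right)$)
$s{\left(b,A \right)} = - \frac{2}{5} + \frac{A}{5} - \frac{12 b \left(2 - 3 b\right)}{5}$ ($s{\left(b,A \right)} = - \frac{2}{5} + \frac{A + 4 b \left(-3\right) \left(2 + b \left(-3\right)\right)}{5} = - \frac{2}{5} + \frac{A + 4 \left(- 3 b\right) \left(2 - 3 b\right)}{5} = - \frac{2}{5} + \frac{A - 12 b \left(2 - 3 b\right)}{5} = - \frac{2}{5} + \left(\frac{A}{5} - \frac{12 b \left(2 - 3 b\right)}{5}\right) = - \frac{2}{5} + \frac{A}{5} - \frac{12 b \left(2 - 3 b\right)}{5}$)
$\frac{p{\left(61 \right)}}{s{\left(-23,-82 \right)}} = \frac{10 + 61}{- \frac{2}{5} + \frac{1}{5} \left(-82\right) + \frac{12}{5} \left(-23\right) \left(-2 + 3 \left(-23\right)\right)} = \frac{71}{- \frac{2}{5} - \frac{82}{5} + \frac{12}{5} \left(-23\right) \left(-2 - 69\right)} = \frac{71}{- \frac{2}{5} - \frac{82}{5} + \frac{12}{5} \left(-23\right) \left(-71\right)} = \frac{71}{- \frac{2}{5} - \frac{82}{5} + \frac{19596}{5}} = \frac{71}{\frac{19512}{5}} = 71 \cdot \frac{5}{19512} = \frac{355}{19512}$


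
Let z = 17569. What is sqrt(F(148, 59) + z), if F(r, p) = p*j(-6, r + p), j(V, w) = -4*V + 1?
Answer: 138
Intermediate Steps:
j(V, w) = 1 - 4*V
F(r, p) = 25*p (F(r, p) = p*(1 - 4*(-6)) = p*(1 + 24) = p*25 = 25*p)
sqrt(F(148, 59) + z) = sqrt(25*59 + 17569) = sqrt(1475 + 17569) = sqrt(19044) = 138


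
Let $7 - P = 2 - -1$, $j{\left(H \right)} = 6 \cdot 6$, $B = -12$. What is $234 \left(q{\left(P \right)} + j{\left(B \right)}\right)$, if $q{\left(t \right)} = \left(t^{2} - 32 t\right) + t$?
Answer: $-16848$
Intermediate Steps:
$j{\left(H \right)} = 36$
$P = 4$ ($P = 7 - \left(2 - -1\right) = 7 - \left(2 + 1\right) = 7 - 3 = 4$)
$q{\left(t \right)} = t^{2} - 31 t$
$234 \left(q{\left(P \right)} + j{\left(B \right)}\right) = 234 \left(4 \left(-31 + 4\right) + 36\right) = 234 \left(4 \left(-27\right) + 36\right) = 234 \left(-108 + 36\right) = 234 \left(-72\right) = -16848$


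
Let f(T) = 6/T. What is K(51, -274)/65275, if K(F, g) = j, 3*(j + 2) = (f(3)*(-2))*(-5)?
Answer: 2/27975 ≈ 7.1492e-5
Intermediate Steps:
j = 14/3 (j = -2 + (((6/3)*(-2))*(-5))/3 = -2 + (((6*(⅓))*(-2))*(-5))/3 = -2 + ((2*(-2))*(-5))/3 = -2 + (-4*(-5))/3 = -2 + (⅓)*20 = -2 + 20/3 = 14/3 ≈ 4.6667)
K(F, g) = 14/3
K(51, -274)/65275 = (14/3)/65275 = (14/3)*(1/65275) = 2/27975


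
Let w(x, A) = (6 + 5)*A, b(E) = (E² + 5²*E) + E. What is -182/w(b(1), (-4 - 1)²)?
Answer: -182/275 ≈ -0.66182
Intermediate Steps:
b(E) = E² + 26*E (b(E) = (E² + 25*E) + E = E² + 26*E)
w(x, A) = 11*A
-182/w(b(1), (-4 - 1)²) = -182*1/(11*(-4 - 1)²) = -182/(11*(-5)²) = -182/(11*25) = -182/275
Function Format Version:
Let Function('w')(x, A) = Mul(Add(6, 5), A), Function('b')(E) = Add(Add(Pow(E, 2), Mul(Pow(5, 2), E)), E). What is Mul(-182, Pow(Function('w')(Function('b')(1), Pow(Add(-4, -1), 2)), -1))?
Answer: Rational(-182, 275) ≈ -0.66182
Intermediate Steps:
Function('b')(E) = Add(Pow(E, 2), Mul(26, E)) (Function('b')(E) = Add(Add(Pow(E, 2), Mul(25, E)), E) = Add(Pow(E, 2), Mul(26, E)))
Function('w')(x, A) = Mul(11, A)
Mul(-182, Pow(Function('w')(Function('b')(1), Pow(Add(-4, -1), 2)), -1)) = Mul(-182, Pow(Mul(11, Pow(Add(-4, -1), 2)), -1)) = Mul(-182, Pow(Mul(11, Pow(-5, 2)), -1)) = Mul(-182, Pow(Mul(11, 25), -1)) = Mul(-182, Pow(275, -1)) = Mul(-182, Rational(1, 275)) = Rational(-182, 275)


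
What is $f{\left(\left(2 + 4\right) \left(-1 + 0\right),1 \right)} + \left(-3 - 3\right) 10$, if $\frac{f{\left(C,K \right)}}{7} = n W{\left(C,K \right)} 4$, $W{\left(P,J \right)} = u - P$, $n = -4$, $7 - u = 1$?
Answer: $-1404$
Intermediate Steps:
$u = 6$ ($u = 7 - 1 = 6$)
$W{\left(P,J \right)} = 6 - P$
$f{\left(C,K \right)} = -672 + 112 C$ ($f{\left(C,K \right)} = 7 - 4 \left(6 - C\right) 4 = 7 \left(-24 + 4 C\right) 4 = 7 \left(-96 + 16 C\right) = -672 + 112 C$)
$f{\left(\left(2 + 4\right) \left(-1 + 0\right),1 \right)} + \left(-3 - 3\right) 10 = \left(-672 + 112 \left(2 + 4\right) \left(-1 + 0\right)\right) + \left(-3 - 3\right) 10 = \left(-672 + 112 \cdot 6 \left(-1\right)\right) + \left(-3 - 3\right) 10 = \left(-672 + 112 \left(-6\right)\right) - 60 = \left(-672 - 672\right) - 60 = -1344 - 60 = -1404$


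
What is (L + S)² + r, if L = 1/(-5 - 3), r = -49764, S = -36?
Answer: -3101375/64 ≈ -48459.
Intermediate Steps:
L = -⅛ (L = 1/(-8) = -⅛ ≈ -0.12500)
(L + S)² + r = (-⅛ - 36)² - 49764 = (-289/8)² - 49764 = 83521/64 - 49764 = -3101375/64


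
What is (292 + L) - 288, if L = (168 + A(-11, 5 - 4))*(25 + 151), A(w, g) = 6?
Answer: 30628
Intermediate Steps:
L = 30624 (L = (168 + 6)*(25 + 151) = 174*176 = 30624)
(292 + L) - 288 = (292 + 30624) - 288 = 30916 - 288 = 30628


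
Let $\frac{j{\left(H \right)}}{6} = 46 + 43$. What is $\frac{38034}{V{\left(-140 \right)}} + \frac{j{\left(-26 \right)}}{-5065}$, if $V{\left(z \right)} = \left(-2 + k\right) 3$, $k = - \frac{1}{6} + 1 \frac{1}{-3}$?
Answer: $- \frac{25686162}{5065} \approx -5071.3$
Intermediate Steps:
$j{\left(H \right)} = 534$ ($j{\left(H \right)} = 6 \left(46 + 43\right) = 6 \cdot 89 = 534$)
$k = - \frac{1}{2}$ ($k = \left(-1\right) \frac{1}{6} + 1 \left(- \frac{1}{3}\right) = - \frac{1}{6} - \frac{1}{3} = - \frac{1}{2} \approx -0.5$)
$V{\left(z \right)} = - \frac{15}{2}$ ($V{\left(z \right)} = \left(-2 - \frac{1}{2}\right) 3 = \left(- \frac{5}{2}\right) 3 = - \frac{15}{2}$)
$\frac{38034}{V{\left(-140 \right)}} + \frac{j{\left(-26 \right)}}{-5065} = \frac{38034}{- \frac{15}{2}} + \frac{534}{-5065} = 38034 \left(- \frac{2}{15}\right) + 534 \left(- \frac{1}{5065}\right) = - \frac{25356}{5} - \frac{534}{5065} = - \frac{25686162}{5065}$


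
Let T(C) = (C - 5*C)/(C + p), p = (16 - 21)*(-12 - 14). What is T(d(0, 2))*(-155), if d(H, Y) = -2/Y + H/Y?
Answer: -620/129 ≈ -4.8062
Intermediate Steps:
p = 130 (p = -5*(-26) = 130)
T(C) = -4*C/(130 + C) (T(C) = (C - 5*C)/(C + 130) = (-4*C)/(130 + C) = -4*C/(130 + C))
T(d(0, 2))*(-155) = -4*(-2 + 0)/2/(130 + (-2 + 0)/2)*(-155) = -4*(1/2)*(-2)/(130 + (1/2)*(-2))*(-155) = -4*(-1)/(130 - 1)*(-155) = -4*(-1)/129*(-155) = -4*(-1)*1/129*(-155) = (4/129)*(-155) = -620/129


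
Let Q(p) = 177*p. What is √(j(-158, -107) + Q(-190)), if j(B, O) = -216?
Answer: I*√33846 ≈ 183.97*I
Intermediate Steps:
√(j(-158, -107) + Q(-190)) = √(-216 + 177*(-190)) = √(-216 - 33630) = √(-33846) = I*√33846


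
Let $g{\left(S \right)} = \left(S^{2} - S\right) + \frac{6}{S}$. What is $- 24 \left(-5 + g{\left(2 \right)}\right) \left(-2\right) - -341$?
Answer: $341$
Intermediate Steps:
$g{\left(S \right)} = S^{2} - S + \frac{6}{S}$
$- 24 \left(-5 + g{\left(2 \right)}\right) \left(-2\right) - -341 = - 24 \left(-5 + \left(2^{2} - 2 + \frac{6}{2}\right)\right) \left(-2\right) - -341 = - 24 \left(-5 + \left(4 - 2 + 6 \cdot \frac{1}{2}\right)\right) \left(-2\right) + 341 = - 24 \left(-5 + \left(4 - 2 + 3\right)\right) \left(-2\right) + 341 = - 24 \left(-5 + 5\right) \left(-2\right) + 341 = - 24 \cdot 0 \left(-2\right) + 341 = \left(-24\right) 0 + 341 = 0 + 341 = 341$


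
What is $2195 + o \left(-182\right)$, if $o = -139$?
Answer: $27493$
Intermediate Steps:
$2195 + o \left(-182\right) = 2195 - -25298 = 2195 + 25298 = 27493$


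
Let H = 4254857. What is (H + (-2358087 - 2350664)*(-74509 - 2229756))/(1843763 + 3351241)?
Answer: 2712553594468/1298751 ≈ 2.0886e+6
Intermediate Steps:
(H + (-2358087 - 2350664)*(-74509 - 2229756))/(1843763 + 3351241) = (4254857 + (-2358087 - 2350664)*(-74509 - 2229756))/(1843763 + 3351241) = (4254857 - 4708751*(-2304265))/5195004 = (4254857 + 10850210123015)*(1/5195004) = 10850214377872*(1/5195004) = 2712553594468/1298751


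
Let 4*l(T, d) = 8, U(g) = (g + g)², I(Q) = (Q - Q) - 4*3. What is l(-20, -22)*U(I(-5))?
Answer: 1152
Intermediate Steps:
I(Q) = -12 (I(Q) = 0 - 12 = -12)
U(g) = 4*g² (U(g) = (2*g)² = 4*g²)
l(T, d) = 2 (l(T, d) = (¼)*8 = 2)
l(-20, -22)*U(I(-5)) = 2*(4*(-12)²) = 2*(4*144) = 2*576 = 1152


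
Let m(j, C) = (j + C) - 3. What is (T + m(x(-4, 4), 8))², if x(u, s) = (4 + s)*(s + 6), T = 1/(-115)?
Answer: 95531076/13225 ≈ 7223.5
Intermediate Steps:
T = -1/115 ≈ -0.0086956
x(u, s) = (4 + s)*(6 + s)
m(j, C) = -3 + C + j (m(j, C) = (C + j) - 3 = -3 + C + j)
(T + m(x(-4, 4), 8))² = (-1/115 + (-3 + 8 + (24 + 4² + 10*4)))² = (-1/115 + (-3 + 8 + (24 + 16 + 40)))² = (-1/115 + (-3 + 8 + 80))² = (-1/115 + 85)² = (9774/115)² = 95531076/13225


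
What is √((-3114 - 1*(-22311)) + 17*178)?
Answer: √22223 ≈ 149.07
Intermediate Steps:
√((-3114 - 1*(-22311)) + 17*178) = √((-3114 + 22311) + 3026) = √(19197 + 3026) = √22223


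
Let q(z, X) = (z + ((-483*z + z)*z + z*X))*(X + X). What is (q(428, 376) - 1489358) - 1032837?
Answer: -66278787859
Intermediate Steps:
q(z, X) = 2*X*(z - 482*z² + X*z) (q(z, X) = (z + ((-482*z)*z + X*z))*(2*X) = (z + (-482*z² + X*z))*(2*X) = (z - 482*z² + X*z)*(2*X) = 2*X*(z - 482*z² + X*z))
(q(428, 376) - 1489358) - 1032837 = (2*376*428*(1 + 376 - 482*428) - 1489358) - 1032837 = (2*376*428*(1 + 376 - 206296) - 1489358) - 1032837 = (2*376*428*(-205919) - 1489358) - 1032837 = (-66276265664 - 1489358) - 1032837 = -66277755022 - 1032837 = -66278787859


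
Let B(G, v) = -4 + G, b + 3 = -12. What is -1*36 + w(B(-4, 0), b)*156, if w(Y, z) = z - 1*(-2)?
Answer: -2064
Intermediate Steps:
b = -15 (b = -3 - 12 = -15)
w(Y, z) = 2 + z (w(Y, z) = z + 2 = 2 + z)
-1*36 + w(B(-4, 0), b)*156 = -1*36 + (2 - 15)*156 = -36 - 13*156 = -36 - 2028 = -2064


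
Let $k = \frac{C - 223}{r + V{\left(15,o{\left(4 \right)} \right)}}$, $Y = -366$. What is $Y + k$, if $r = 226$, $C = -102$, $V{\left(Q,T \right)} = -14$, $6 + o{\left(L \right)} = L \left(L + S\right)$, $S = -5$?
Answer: $- \frac{77917}{212} \approx -367.53$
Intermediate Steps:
$o{\left(L \right)} = -6 + L \left(-5 + L\right)$ ($o{\left(L \right)} = -6 + L \left(L - 5\right) = -6 + L \left(-5 + L\right)$)
$k = - \frac{325}{212}$ ($k = \frac{-102 - 223}{226 - 14} = - \frac{325}{212} \approx -1.533$)
$Y + k = -366 - \frac{325}{212} = - \frac{77917}{212}$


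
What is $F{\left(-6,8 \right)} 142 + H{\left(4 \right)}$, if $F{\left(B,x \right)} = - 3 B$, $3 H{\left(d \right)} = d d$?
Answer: $\frac{7684}{3} \approx 2561.3$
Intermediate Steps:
$H{\left(d \right)} = \frac{d^{2}}{3}$ ($H{\left(d \right)} = \frac{d d}{3} = \frac{d^{2}}{3}$)
$F{\left(-6,8 \right)} 142 + H{\left(4 \right)} = \left(-3\right) \left(-6\right) 142 + \frac{4^{2}}{3} = 18 \cdot 142 + \frac{1}{3} \cdot 16 = 2556 + \frac{16}{3} = \frac{7684}{3}$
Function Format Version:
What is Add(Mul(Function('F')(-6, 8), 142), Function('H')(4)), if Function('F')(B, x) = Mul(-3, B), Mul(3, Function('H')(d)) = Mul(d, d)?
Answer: Rational(7684, 3) ≈ 2561.3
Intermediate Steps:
Function('H')(d) = Mul(Rational(1, 3), Pow(d, 2)) (Function('H')(d) = Mul(Rational(1, 3), Mul(d, d)) = Mul(Rational(1, 3), Pow(d, 2)))
Add(Mul(Function('F')(-6, 8), 142), Function('H')(4)) = Add(Mul(Mul(-3, -6), 142), Mul(Rational(1, 3), Pow(4, 2))) = Add(Mul(18, 142), Mul(Rational(1, 3), 16)) = Add(2556, Rational(16, 3)) = Rational(7684, 3)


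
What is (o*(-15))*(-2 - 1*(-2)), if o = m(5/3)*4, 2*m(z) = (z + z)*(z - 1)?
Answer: 0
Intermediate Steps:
m(z) = z*(-1 + z) (m(z) = ((z + z)*(z - 1))/2 = ((2*z)*(-1 + z))/2 = (2*z*(-1 + z))/2 = z*(-1 + z))
o = 40/9 (o = ((5/3)*(-1 + 5/3))*4 = ((5*(⅓))*(-1 + 5*(⅓)))*4 = (5*(-1 + 5/3)/3)*4 = ((5/3)*(⅔))*4 = (10/9)*4 = 40/9 ≈ 4.4444)
(o*(-15))*(-2 - 1*(-2)) = ((40/9)*(-15))*(-2 - 1*(-2)) = -200*(-2 + 2)/3 = -200/3*0 = 0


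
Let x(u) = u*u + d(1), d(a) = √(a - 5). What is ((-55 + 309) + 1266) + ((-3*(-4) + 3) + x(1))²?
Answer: 1772 + 64*I ≈ 1772.0 + 64.0*I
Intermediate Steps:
d(a) = √(-5 + a)
x(u) = u² + 2*I (x(u) = u*u + √(-5 + 1) = u² + √(-4) = u² + 2*I)
((-55 + 309) + 1266) + ((-3*(-4) + 3) + x(1))² = ((-55 + 309) + 1266) + ((-3*(-4) + 3) + (1² + 2*I))² = (254 + 1266) + ((12 + 3) + (1 + 2*I))² = 1520 + (15 + (1 + 2*I))² = 1520 + (16 + 2*I)²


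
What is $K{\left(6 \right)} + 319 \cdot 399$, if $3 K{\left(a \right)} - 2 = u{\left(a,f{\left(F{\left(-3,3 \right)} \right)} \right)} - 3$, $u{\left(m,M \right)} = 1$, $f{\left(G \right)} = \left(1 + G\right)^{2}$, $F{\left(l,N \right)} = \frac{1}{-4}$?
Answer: $127281$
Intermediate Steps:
$F{\left(l,N \right)} = - \frac{1}{4}$
$K{\left(a \right)} = 0$ ($K{\left(a \right)} = \frac{2}{3} + \frac{1 - 3}{3} = \frac{2}{3} + \frac{1}{3} \left(-2\right) = \frac{2}{3} - \frac{2}{3} = 0$)
$K{\left(6 \right)} + 319 \cdot 399 = 0 + 319 \cdot 399 = 0 + 127281 = 127281$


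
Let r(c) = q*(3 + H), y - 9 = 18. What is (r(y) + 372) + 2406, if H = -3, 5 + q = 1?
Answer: 2778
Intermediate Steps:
y = 27 (y = 9 + 18 = 27)
q = -4 (q = -5 + 1 = -4)
r(c) = 0 (r(c) = -4*(3 - 3) = -4*0 = 0)
(r(y) + 372) + 2406 = (0 + 372) + 2406 = 372 + 2406 = 2778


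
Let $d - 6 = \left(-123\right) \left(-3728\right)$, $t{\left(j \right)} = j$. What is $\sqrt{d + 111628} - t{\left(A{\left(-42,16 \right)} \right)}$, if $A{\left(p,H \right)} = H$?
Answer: $-16 + \sqrt{570178} \approx 739.1$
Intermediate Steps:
$d = 458550$ ($d = 6 - -458544 = 6 + 458544 = 458550$)
$\sqrt{d + 111628} - t{\left(A{\left(-42,16 \right)} \right)} = \sqrt{458550 + 111628} - 16 = \sqrt{570178} - 16 = -16 + \sqrt{570178}$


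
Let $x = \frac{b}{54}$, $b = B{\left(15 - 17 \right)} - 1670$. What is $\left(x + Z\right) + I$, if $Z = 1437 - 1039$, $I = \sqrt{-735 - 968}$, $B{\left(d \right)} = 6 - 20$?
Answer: $\frac{9904}{27} + i \sqrt{1703} \approx 366.81 + 41.267 i$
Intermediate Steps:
$B{\left(d \right)} = -14$ ($B{\left(d \right)} = 6 - 20 = -14$)
$I = i \sqrt{1703}$ ($I = \sqrt{-1703} = i \sqrt{1703} \approx 41.267 i$)
$Z = 398$ ($Z = 1437 - 1039 = 398$)
$b = -1684$ ($b = -14 - 1670 = -1684$)
$x = - \frac{842}{27}$ ($x = - \frac{1684}{54} = \left(-1684\right) \frac{1}{54} = - \frac{842}{27} \approx -31.185$)
$\left(x + Z\right) + I = \left(- \frac{842}{27} + 398\right) + i \sqrt{1703} = \frac{9904}{27} + i \sqrt{1703}$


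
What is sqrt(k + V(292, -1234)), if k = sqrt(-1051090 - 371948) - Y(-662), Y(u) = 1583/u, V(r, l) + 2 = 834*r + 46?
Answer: sqrt(106745015514 + 438244*I*sqrt(1423038))/662 ≈ 493.53 + 1.2085*I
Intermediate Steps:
V(r, l) = 44 + 834*r (V(r, l) = -2 + (834*r + 46) = -2 + (46 + 834*r) = 44 + 834*r)
k = 1583/662 + I*sqrt(1423038) (k = sqrt(-1051090 - 371948) - 1583/(-662) = sqrt(-1423038) - 1583*(-1)/662 = I*sqrt(1423038) - 1*(-1583/662) = I*sqrt(1423038) + 1583/662 = 1583/662 + I*sqrt(1423038) ≈ 2.3912 + 1192.9*I)
sqrt(k + V(292, -1234)) = sqrt((1583/662 + I*sqrt(1423038)) + (44 + 834*292)) = sqrt((1583/662 + I*sqrt(1423038)) + (44 + 243528)) = sqrt((1583/662 + I*sqrt(1423038)) + 243572) = sqrt(161246247/662 + I*sqrt(1423038))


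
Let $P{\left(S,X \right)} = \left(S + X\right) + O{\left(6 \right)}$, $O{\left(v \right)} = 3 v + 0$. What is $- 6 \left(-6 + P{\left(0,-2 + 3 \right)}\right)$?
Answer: $-78$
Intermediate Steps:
$O{\left(v \right)} = 3 v$
$P{\left(S,X \right)} = 18 + S + X$ ($P{\left(S,X \right)} = \left(S + X\right) + 3 \cdot 6 = \left(S + X\right) + 18 = 18 + S + X$)
$- 6 \left(-6 + P{\left(0,-2 + 3 \right)}\right) = - 6 \left(-6 + \left(18 + 0 + \left(-2 + 3\right)\right)\right) = - 6 \left(-6 + \left(18 + 0 + 1\right)\right) = - 6 \left(-6 + 19\right) = \left(-6\right) 13 = -78$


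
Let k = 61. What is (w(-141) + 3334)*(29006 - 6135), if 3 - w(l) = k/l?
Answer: 10762589438/141 ≈ 7.6330e+7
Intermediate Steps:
w(l) = 3 - 61/l
(w(-141) + 3334)*(29006 - 6135) = ((3 - 61/(-141)) + 3334)*(29006 - 6135) = ((3 - 61*(-1/141)) + 3334)*22871 = ((3 + 61/141) + 3334)*22871 = (484/141 + 3334)*22871 = (470578/141)*22871 = 10762589438/141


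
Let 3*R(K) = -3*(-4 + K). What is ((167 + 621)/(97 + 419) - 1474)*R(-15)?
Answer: -3609031/129 ≈ -27977.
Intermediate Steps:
R(K) = 4 - K (R(K) = (-3*(-4 + K))/3 = (12 - 3*K)/3 = 4 - K)
((167 + 621)/(97 + 419) - 1474)*R(-15) = ((167 + 621)/(97 + 419) - 1474)*(4 - 1*(-15)) = (788/516 - 1474)*(4 + 15) = (788*(1/516) - 1474)*19 = (197/129 - 1474)*19 = -189949/129*19 = -3609031/129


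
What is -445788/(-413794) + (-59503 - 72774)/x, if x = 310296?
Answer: 41795402155/64199311512 ≈ 0.65103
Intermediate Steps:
-445788/(-413794) + (-59503 - 72774)/x = -445788/(-413794) + (-59503 - 72774)/310296 = -445788*(-1/413794) - 132277*1/310296 = 222894/206897 - 132277/310296 = 41795402155/64199311512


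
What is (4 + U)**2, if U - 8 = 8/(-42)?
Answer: 61504/441 ≈ 139.46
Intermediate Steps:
U = 164/21 (U = 8 + 8/(-42) = 8 + 8*(-1/42) = 8 - 4/21 = 164/21 ≈ 7.8095)
(4 + U)**2 = (4 + 164/21)**2 = (248/21)**2 = 61504/441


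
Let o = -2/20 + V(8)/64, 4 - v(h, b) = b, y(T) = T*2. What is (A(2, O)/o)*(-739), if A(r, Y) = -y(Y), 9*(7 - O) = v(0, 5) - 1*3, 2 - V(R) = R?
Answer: -15844160/279 ≈ -56789.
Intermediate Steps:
y(T) = 2*T
V(R) = 2 - R
v(h, b) = 4 - b
O = 67/9 (O = 7 - ((4 - 1*5) - 1*3)/9 = 7 - ((4 - 5) - 3)/9 = 7 - (-1 - 3)/9 = 7 - ⅑*(-4) = 7 + 4/9 = 67/9 ≈ 7.4444)
A(r, Y) = -2*Y
o = -31/160 (o = -2/20 + (2 - 1*8)/64 = -2*1/20 + (2 - 8)*(1/64) = -⅒ - 6*1/64 = -⅒ - 3/32 = -31/160 ≈ -0.19375)
(A(2, O)/o)*(-739) = ((-2*67/9)/(-31/160))*(-739) = -134/9*(-160/31)*(-739) = (21440/279)*(-739) = -15844160/279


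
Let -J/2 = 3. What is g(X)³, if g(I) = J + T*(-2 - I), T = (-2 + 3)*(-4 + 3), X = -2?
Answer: -216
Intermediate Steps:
J = -6 (J = -2*3 = -6)
T = -1 (T = 1*(-1) = -1)
g(I) = -4 + I (g(I) = -6 - (-2 - I) = -6 + (2 + I) = -4 + I)
g(X)³ = (-4 - 2)³ = (-6)³ = -216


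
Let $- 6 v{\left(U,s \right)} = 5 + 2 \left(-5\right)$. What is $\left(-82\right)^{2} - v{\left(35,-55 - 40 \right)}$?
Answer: $\frac{40339}{6} \approx 6723.2$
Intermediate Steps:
$v{\left(U,s \right)} = \frac{5}{6}$ ($v{\left(U,s \right)} = - \frac{5 + 2 \left(-5\right)}{6} = - \frac{5 - 10}{6} = \left(- \frac{1}{6}\right) \left(-5\right) = \frac{5}{6}$)
$\left(-82\right)^{2} - v{\left(35,-55 - 40 \right)} = \left(-82\right)^{2} - \frac{5}{6} = 6724 - \frac{5}{6} = \frac{40339}{6}$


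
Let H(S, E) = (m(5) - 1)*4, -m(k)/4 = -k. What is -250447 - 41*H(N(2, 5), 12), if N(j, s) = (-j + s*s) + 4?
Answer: -253563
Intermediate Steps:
m(k) = 4*k (m(k) = -(-4)*k = 4*k)
N(j, s) = 4 + s² - j (N(j, s) = (-j + s²) + 4 = (s² - j) + 4 = 4 + s² - j)
H(S, E) = 76 (H(S, E) = (4*5 - 1)*4 = (20 - 1)*4 = 19*4 = 76)
-250447 - 41*H(N(2, 5), 12) = -250447 - 41*76 = -250447 - 3116 = -253563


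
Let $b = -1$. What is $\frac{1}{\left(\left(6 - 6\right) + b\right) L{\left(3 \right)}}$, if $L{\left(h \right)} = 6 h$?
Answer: $- \frac{1}{18} \approx -0.055556$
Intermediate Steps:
$\frac{1}{\left(\left(6 - 6\right) + b\right) L{\left(3 \right)}} = \frac{1}{\left(\left(6 - 6\right) - 1\right) 6 \cdot 3} = \frac{1}{\left(\left(6 - 6\right) - 1\right) 18} = \frac{1}{\left(0 - 1\right) 18} = \frac{1}{\left(-1\right) 18} = \frac{1}{-18} = - \frac{1}{18}$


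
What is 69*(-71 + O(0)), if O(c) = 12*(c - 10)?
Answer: -13179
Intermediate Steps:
O(c) = -120 + 12*c (O(c) = 12*(-10 + c) = -120 + 12*c)
69*(-71 + O(0)) = 69*(-71 + (-120 + 12*0)) = 69*(-71 + (-120 + 0)) = 69*(-71 - 120) = 69*(-191) = -13179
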